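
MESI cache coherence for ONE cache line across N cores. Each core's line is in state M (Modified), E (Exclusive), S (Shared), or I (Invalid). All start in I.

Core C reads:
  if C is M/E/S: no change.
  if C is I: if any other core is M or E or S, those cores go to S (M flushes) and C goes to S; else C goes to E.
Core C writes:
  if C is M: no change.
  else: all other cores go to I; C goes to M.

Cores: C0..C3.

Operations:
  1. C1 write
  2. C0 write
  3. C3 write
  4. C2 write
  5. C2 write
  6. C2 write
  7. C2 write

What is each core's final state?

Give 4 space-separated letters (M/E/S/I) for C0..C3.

Answer: I I M I

Derivation:
Op 1: C1 write [C1 write: invalidate none -> C1=M] -> [I,M,I,I]
Op 2: C0 write [C0 write: invalidate ['C1=M'] -> C0=M] -> [M,I,I,I]
Op 3: C3 write [C3 write: invalidate ['C0=M'] -> C3=M] -> [I,I,I,M]
Op 4: C2 write [C2 write: invalidate ['C3=M'] -> C2=M] -> [I,I,M,I]
Op 5: C2 write [C2 write: already M (modified), no change] -> [I,I,M,I]
Op 6: C2 write [C2 write: already M (modified), no change] -> [I,I,M,I]
Op 7: C2 write [C2 write: already M (modified), no change] -> [I,I,M,I]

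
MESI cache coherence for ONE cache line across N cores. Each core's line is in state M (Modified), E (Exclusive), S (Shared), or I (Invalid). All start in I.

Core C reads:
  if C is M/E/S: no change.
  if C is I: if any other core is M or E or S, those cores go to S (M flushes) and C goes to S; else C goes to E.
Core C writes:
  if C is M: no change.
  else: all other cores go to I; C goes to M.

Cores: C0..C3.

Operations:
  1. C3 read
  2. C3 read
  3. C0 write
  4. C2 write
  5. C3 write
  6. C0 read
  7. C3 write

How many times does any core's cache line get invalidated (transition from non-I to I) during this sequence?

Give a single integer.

Answer: 4

Derivation:
Op 1: C3 read [C3 read from I: no other sharers -> C3=E (exclusive)] -> [I,I,I,E] (invalidations this op: 0; running total: 0)
Op 2: C3 read [C3 read: already in E, no change] -> [I,I,I,E] (invalidations this op: 0; running total: 0)
Op 3: C0 write [C0 write: invalidate ['C3=E'] -> C0=M] -> [M,I,I,I] (invalidations this op: 1; running total: 1)
Op 4: C2 write [C2 write: invalidate ['C0=M'] -> C2=M] -> [I,I,M,I] (invalidations this op: 1; running total: 2)
Op 5: C3 write [C3 write: invalidate ['C2=M'] -> C3=M] -> [I,I,I,M] (invalidations this op: 1; running total: 3)
Op 6: C0 read [C0 read from I: others=['C3=M'] -> C0=S, others downsized to S] -> [S,I,I,S] (invalidations this op: 0; running total: 3)
Op 7: C3 write [C3 write: invalidate ['C0=S'] -> C3=M] -> [I,I,I,M] (invalidations this op: 1; running total: 4)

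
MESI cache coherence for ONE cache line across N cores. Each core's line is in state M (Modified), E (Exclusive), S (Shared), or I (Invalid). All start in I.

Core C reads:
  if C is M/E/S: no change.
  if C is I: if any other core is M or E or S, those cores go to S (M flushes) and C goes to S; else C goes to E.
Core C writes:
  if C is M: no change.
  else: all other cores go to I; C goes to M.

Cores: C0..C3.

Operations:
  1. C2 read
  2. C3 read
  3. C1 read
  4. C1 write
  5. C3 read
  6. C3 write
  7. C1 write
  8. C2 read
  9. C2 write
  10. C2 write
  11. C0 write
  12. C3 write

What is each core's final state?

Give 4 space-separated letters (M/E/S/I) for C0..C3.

Answer: I I I M

Derivation:
Op 1: C2 read [C2 read from I: no other sharers -> C2=E (exclusive)] -> [I,I,E,I]
Op 2: C3 read [C3 read from I: others=['C2=E'] -> C3=S, others downsized to S] -> [I,I,S,S]
Op 3: C1 read [C1 read from I: others=['C2=S', 'C3=S'] -> C1=S, others downsized to S] -> [I,S,S,S]
Op 4: C1 write [C1 write: invalidate ['C2=S', 'C3=S'] -> C1=M] -> [I,M,I,I]
Op 5: C3 read [C3 read from I: others=['C1=M'] -> C3=S, others downsized to S] -> [I,S,I,S]
Op 6: C3 write [C3 write: invalidate ['C1=S'] -> C3=M] -> [I,I,I,M]
Op 7: C1 write [C1 write: invalidate ['C3=M'] -> C1=M] -> [I,M,I,I]
Op 8: C2 read [C2 read from I: others=['C1=M'] -> C2=S, others downsized to S] -> [I,S,S,I]
Op 9: C2 write [C2 write: invalidate ['C1=S'] -> C2=M] -> [I,I,M,I]
Op 10: C2 write [C2 write: already M (modified), no change] -> [I,I,M,I]
Op 11: C0 write [C0 write: invalidate ['C2=M'] -> C0=M] -> [M,I,I,I]
Op 12: C3 write [C3 write: invalidate ['C0=M'] -> C3=M] -> [I,I,I,M]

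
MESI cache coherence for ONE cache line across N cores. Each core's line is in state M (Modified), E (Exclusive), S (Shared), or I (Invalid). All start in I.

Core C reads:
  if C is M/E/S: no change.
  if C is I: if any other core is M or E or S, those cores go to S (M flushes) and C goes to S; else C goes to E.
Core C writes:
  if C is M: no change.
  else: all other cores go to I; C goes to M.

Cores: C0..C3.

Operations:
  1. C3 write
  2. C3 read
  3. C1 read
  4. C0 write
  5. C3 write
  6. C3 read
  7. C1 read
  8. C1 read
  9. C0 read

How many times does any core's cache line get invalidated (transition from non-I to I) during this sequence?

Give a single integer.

Op 1: C3 write [C3 write: invalidate none -> C3=M] -> [I,I,I,M] (invalidations this op: 0; running total: 0)
Op 2: C3 read [C3 read: already in M, no change] -> [I,I,I,M] (invalidations this op: 0; running total: 0)
Op 3: C1 read [C1 read from I: others=['C3=M'] -> C1=S, others downsized to S] -> [I,S,I,S] (invalidations this op: 0; running total: 0)
Op 4: C0 write [C0 write: invalidate ['C1=S', 'C3=S'] -> C0=M] -> [M,I,I,I] (invalidations this op: 2; running total: 2)
Op 5: C3 write [C3 write: invalidate ['C0=M'] -> C3=M] -> [I,I,I,M] (invalidations this op: 1; running total: 3)
Op 6: C3 read [C3 read: already in M, no change] -> [I,I,I,M] (invalidations this op: 0; running total: 3)
Op 7: C1 read [C1 read from I: others=['C3=M'] -> C1=S, others downsized to S] -> [I,S,I,S] (invalidations this op: 0; running total: 3)
Op 8: C1 read [C1 read: already in S, no change] -> [I,S,I,S] (invalidations this op: 0; running total: 3)
Op 9: C0 read [C0 read from I: others=['C1=S', 'C3=S'] -> C0=S, others downsized to S] -> [S,S,I,S] (invalidations this op: 0; running total: 3)

Answer: 3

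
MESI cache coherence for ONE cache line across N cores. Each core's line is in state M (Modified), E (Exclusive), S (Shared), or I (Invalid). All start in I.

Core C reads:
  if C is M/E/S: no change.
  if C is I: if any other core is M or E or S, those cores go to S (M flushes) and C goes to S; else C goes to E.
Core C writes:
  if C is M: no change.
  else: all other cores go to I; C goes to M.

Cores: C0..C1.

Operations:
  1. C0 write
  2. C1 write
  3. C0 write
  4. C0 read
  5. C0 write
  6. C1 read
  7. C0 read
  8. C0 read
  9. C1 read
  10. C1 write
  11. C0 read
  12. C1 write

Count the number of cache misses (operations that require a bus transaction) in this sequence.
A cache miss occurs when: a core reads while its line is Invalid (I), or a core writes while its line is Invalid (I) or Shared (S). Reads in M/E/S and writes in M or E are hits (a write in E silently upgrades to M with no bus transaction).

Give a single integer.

Op 1: C0 write [C0 write: invalidate none -> C0=M] -> [M,I] [MISS #1: write from I]
Op 2: C1 write [C1 write: invalidate ['C0=M'] -> C1=M] -> [I,M] [MISS #2: write from I]
Op 3: C0 write [C0 write: invalidate ['C1=M'] -> C0=M] -> [M,I] [MISS #3: write from I]
Op 4: C0 read [C0 read: already in M, no change] -> [M,I] [hit: read from M]
Op 5: C0 write [C0 write: already M (modified), no change] -> [M,I] [hit: write from M]
Op 6: C1 read [C1 read from I: others=['C0=M'] -> C1=S, others downsized to S] -> [S,S] [MISS #4: read from I]
Op 7: C0 read [C0 read: already in S, no change] -> [S,S] [hit: read from S]
Op 8: C0 read [C0 read: already in S, no change] -> [S,S] [hit: read from S]
Op 9: C1 read [C1 read: already in S, no change] -> [S,S] [hit: read from S]
Op 10: C1 write [C1 write: invalidate ['C0=S'] -> C1=M] -> [I,M] [MISS #5: write from S]
Op 11: C0 read [C0 read from I: others=['C1=M'] -> C0=S, others downsized to S] -> [S,S] [MISS #6: read from I]
Op 12: C1 write [C1 write: invalidate ['C0=S'] -> C1=M] -> [I,M] [MISS #7: write from S]

Answer: 7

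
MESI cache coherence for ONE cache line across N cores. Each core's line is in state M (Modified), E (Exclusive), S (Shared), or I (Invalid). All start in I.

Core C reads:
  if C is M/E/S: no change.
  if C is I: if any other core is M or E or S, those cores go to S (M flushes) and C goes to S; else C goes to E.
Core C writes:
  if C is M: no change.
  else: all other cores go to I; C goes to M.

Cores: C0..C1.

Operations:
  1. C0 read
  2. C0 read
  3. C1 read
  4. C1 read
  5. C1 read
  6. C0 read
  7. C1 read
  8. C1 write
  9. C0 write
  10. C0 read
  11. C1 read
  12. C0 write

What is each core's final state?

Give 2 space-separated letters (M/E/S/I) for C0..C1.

Answer: M I

Derivation:
Op 1: C0 read [C0 read from I: no other sharers -> C0=E (exclusive)] -> [E,I]
Op 2: C0 read [C0 read: already in E, no change] -> [E,I]
Op 3: C1 read [C1 read from I: others=['C0=E'] -> C1=S, others downsized to S] -> [S,S]
Op 4: C1 read [C1 read: already in S, no change] -> [S,S]
Op 5: C1 read [C1 read: already in S, no change] -> [S,S]
Op 6: C0 read [C0 read: already in S, no change] -> [S,S]
Op 7: C1 read [C1 read: already in S, no change] -> [S,S]
Op 8: C1 write [C1 write: invalidate ['C0=S'] -> C1=M] -> [I,M]
Op 9: C0 write [C0 write: invalidate ['C1=M'] -> C0=M] -> [M,I]
Op 10: C0 read [C0 read: already in M, no change] -> [M,I]
Op 11: C1 read [C1 read from I: others=['C0=M'] -> C1=S, others downsized to S] -> [S,S]
Op 12: C0 write [C0 write: invalidate ['C1=S'] -> C0=M] -> [M,I]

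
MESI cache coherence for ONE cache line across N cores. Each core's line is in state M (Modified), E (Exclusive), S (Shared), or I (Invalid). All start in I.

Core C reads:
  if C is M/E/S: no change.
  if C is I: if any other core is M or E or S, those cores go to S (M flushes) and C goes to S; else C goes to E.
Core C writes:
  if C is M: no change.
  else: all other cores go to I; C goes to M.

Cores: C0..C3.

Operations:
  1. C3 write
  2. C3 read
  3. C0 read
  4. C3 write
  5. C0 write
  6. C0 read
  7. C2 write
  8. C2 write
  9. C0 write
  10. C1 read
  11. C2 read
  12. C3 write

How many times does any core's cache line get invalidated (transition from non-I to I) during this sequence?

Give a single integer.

Op 1: C3 write [C3 write: invalidate none -> C3=M] -> [I,I,I,M] (invalidations this op: 0; running total: 0)
Op 2: C3 read [C3 read: already in M, no change] -> [I,I,I,M] (invalidations this op: 0; running total: 0)
Op 3: C0 read [C0 read from I: others=['C3=M'] -> C0=S, others downsized to S] -> [S,I,I,S] (invalidations this op: 0; running total: 0)
Op 4: C3 write [C3 write: invalidate ['C0=S'] -> C3=M] -> [I,I,I,M] (invalidations this op: 1; running total: 1)
Op 5: C0 write [C0 write: invalidate ['C3=M'] -> C0=M] -> [M,I,I,I] (invalidations this op: 1; running total: 2)
Op 6: C0 read [C0 read: already in M, no change] -> [M,I,I,I] (invalidations this op: 0; running total: 2)
Op 7: C2 write [C2 write: invalidate ['C0=M'] -> C2=M] -> [I,I,M,I] (invalidations this op: 1; running total: 3)
Op 8: C2 write [C2 write: already M (modified), no change] -> [I,I,M,I] (invalidations this op: 0; running total: 3)
Op 9: C0 write [C0 write: invalidate ['C2=M'] -> C0=M] -> [M,I,I,I] (invalidations this op: 1; running total: 4)
Op 10: C1 read [C1 read from I: others=['C0=M'] -> C1=S, others downsized to S] -> [S,S,I,I] (invalidations this op: 0; running total: 4)
Op 11: C2 read [C2 read from I: others=['C0=S', 'C1=S'] -> C2=S, others downsized to S] -> [S,S,S,I] (invalidations this op: 0; running total: 4)
Op 12: C3 write [C3 write: invalidate ['C0=S', 'C1=S', 'C2=S'] -> C3=M] -> [I,I,I,M] (invalidations this op: 3; running total: 7)

Answer: 7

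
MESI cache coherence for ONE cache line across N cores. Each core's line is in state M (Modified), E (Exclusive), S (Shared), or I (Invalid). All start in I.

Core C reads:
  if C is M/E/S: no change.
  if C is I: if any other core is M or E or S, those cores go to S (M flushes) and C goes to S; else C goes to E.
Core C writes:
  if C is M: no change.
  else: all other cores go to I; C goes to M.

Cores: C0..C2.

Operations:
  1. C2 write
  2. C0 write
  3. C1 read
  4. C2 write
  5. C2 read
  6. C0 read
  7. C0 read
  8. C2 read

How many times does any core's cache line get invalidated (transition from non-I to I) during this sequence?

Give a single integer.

Op 1: C2 write [C2 write: invalidate none -> C2=M] -> [I,I,M] (invalidations this op: 0; running total: 0)
Op 2: C0 write [C0 write: invalidate ['C2=M'] -> C0=M] -> [M,I,I] (invalidations this op: 1; running total: 1)
Op 3: C1 read [C1 read from I: others=['C0=M'] -> C1=S, others downsized to S] -> [S,S,I] (invalidations this op: 0; running total: 1)
Op 4: C2 write [C2 write: invalidate ['C0=S', 'C1=S'] -> C2=M] -> [I,I,M] (invalidations this op: 2; running total: 3)
Op 5: C2 read [C2 read: already in M, no change] -> [I,I,M] (invalidations this op: 0; running total: 3)
Op 6: C0 read [C0 read from I: others=['C2=M'] -> C0=S, others downsized to S] -> [S,I,S] (invalidations this op: 0; running total: 3)
Op 7: C0 read [C0 read: already in S, no change] -> [S,I,S] (invalidations this op: 0; running total: 3)
Op 8: C2 read [C2 read: already in S, no change] -> [S,I,S] (invalidations this op: 0; running total: 3)

Answer: 3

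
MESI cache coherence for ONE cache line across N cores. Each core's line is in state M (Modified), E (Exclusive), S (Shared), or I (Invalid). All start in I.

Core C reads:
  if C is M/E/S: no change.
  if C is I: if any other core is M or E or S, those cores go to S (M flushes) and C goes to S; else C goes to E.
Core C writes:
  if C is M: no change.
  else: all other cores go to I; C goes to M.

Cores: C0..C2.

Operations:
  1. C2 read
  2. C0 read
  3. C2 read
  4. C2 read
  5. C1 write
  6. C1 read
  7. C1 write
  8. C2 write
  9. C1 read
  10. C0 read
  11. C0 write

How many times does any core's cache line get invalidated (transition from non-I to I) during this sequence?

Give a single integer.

Answer: 5

Derivation:
Op 1: C2 read [C2 read from I: no other sharers -> C2=E (exclusive)] -> [I,I,E] (invalidations this op: 0; running total: 0)
Op 2: C0 read [C0 read from I: others=['C2=E'] -> C0=S, others downsized to S] -> [S,I,S] (invalidations this op: 0; running total: 0)
Op 3: C2 read [C2 read: already in S, no change] -> [S,I,S] (invalidations this op: 0; running total: 0)
Op 4: C2 read [C2 read: already in S, no change] -> [S,I,S] (invalidations this op: 0; running total: 0)
Op 5: C1 write [C1 write: invalidate ['C0=S', 'C2=S'] -> C1=M] -> [I,M,I] (invalidations this op: 2; running total: 2)
Op 6: C1 read [C1 read: already in M, no change] -> [I,M,I] (invalidations this op: 0; running total: 2)
Op 7: C1 write [C1 write: already M (modified), no change] -> [I,M,I] (invalidations this op: 0; running total: 2)
Op 8: C2 write [C2 write: invalidate ['C1=M'] -> C2=M] -> [I,I,M] (invalidations this op: 1; running total: 3)
Op 9: C1 read [C1 read from I: others=['C2=M'] -> C1=S, others downsized to S] -> [I,S,S] (invalidations this op: 0; running total: 3)
Op 10: C0 read [C0 read from I: others=['C1=S', 'C2=S'] -> C0=S, others downsized to S] -> [S,S,S] (invalidations this op: 0; running total: 3)
Op 11: C0 write [C0 write: invalidate ['C1=S', 'C2=S'] -> C0=M] -> [M,I,I] (invalidations this op: 2; running total: 5)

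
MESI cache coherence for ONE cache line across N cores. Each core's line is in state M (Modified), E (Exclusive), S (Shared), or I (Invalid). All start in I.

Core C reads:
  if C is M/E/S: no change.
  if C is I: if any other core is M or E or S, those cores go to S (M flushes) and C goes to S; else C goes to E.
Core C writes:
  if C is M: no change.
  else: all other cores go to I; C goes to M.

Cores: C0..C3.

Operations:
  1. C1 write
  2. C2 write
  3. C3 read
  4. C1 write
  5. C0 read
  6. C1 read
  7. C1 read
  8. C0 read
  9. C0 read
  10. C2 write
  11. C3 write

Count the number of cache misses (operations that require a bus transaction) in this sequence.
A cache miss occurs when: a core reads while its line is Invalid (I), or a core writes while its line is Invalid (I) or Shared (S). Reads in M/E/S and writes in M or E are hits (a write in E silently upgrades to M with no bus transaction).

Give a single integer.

Answer: 7

Derivation:
Op 1: C1 write [C1 write: invalidate none -> C1=M] -> [I,M,I,I] [MISS #1: write from I]
Op 2: C2 write [C2 write: invalidate ['C1=M'] -> C2=M] -> [I,I,M,I] [MISS #2: write from I]
Op 3: C3 read [C3 read from I: others=['C2=M'] -> C3=S, others downsized to S] -> [I,I,S,S] [MISS #3: read from I]
Op 4: C1 write [C1 write: invalidate ['C2=S', 'C3=S'] -> C1=M] -> [I,M,I,I] [MISS #4: write from I]
Op 5: C0 read [C0 read from I: others=['C1=M'] -> C0=S, others downsized to S] -> [S,S,I,I] [MISS #5: read from I]
Op 6: C1 read [C1 read: already in S, no change] -> [S,S,I,I] [hit: read from S]
Op 7: C1 read [C1 read: already in S, no change] -> [S,S,I,I] [hit: read from S]
Op 8: C0 read [C0 read: already in S, no change] -> [S,S,I,I] [hit: read from S]
Op 9: C0 read [C0 read: already in S, no change] -> [S,S,I,I] [hit: read from S]
Op 10: C2 write [C2 write: invalidate ['C0=S', 'C1=S'] -> C2=M] -> [I,I,M,I] [MISS #6: write from I]
Op 11: C3 write [C3 write: invalidate ['C2=M'] -> C3=M] -> [I,I,I,M] [MISS #7: write from I]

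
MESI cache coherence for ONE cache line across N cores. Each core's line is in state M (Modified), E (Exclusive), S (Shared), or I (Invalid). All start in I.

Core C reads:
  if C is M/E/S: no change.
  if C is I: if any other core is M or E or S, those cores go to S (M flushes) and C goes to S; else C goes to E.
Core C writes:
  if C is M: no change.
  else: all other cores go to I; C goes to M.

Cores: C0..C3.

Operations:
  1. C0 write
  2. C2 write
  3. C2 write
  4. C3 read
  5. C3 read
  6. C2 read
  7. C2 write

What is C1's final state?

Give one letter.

Answer: I

Derivation:
Op 1: C0 write [C0 write: invalidate none -> C0=M] -> [M,I,I,I]
Op 2: C2 write [C2 write: invalidate ['C0=M'] -> C2=M] -> [I,I,M,I]
Op 3: C2 write [C2 write: already M (modified), no change] -> [I,I,M,I]
Op 4: C3 read [C3 read from I: others=['C2=M'] -> C3=S, others downsized to S] -> [I,I,S,S]
Op 5: C3 read [C3 read: already in S, no change] -> [I,I,S,S]
Op 6: C2 read [C2 read: already in S, no change] -> [I,I,S,S]
Op 7: C2 write [C2 write: invalidate ['C3=S'] -> C2=M] -> [I,I,M,I]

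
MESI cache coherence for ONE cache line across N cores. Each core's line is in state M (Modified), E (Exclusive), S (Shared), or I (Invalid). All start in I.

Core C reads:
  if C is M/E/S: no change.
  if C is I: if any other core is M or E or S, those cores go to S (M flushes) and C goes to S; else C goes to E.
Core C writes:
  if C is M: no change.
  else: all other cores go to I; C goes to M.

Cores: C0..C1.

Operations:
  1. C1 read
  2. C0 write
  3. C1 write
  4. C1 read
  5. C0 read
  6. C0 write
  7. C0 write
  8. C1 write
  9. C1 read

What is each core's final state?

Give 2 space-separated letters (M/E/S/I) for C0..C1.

Answer: I M

Derivation:
Op 1: C1 read [C1 read from I: no other sharers -> C1=E (exclusive)] -> [I,E]
Op 2: C0 write [C0 write: invalidate ['C1=E'] -> C0=M] -> [M,I]
Op 3: C1 write [C1 write: invalidate ['C0=M'] -> C1=M] -> [I,M]
Op 4: C1 read [C1 read: already in M, no change] -> [I,M]
Op 5: C0 read [C0 read from I: others=['C1=M'] -> C0=S, others downsized to S] -> [S,S]
Op 6: C0 write [C0 write: invalidate ['C1=S'] -> C0=M] -> [M,I]
Op 7: C0 write [C0 write: already M (modified), no change] -> [M,I]
Op 8: C1 write [C1 write: invalidate ['C0=M'] -> C1=M] -> [I,M]
Op 9: C1 read [C1 read: already in M, no change] -> [I,M]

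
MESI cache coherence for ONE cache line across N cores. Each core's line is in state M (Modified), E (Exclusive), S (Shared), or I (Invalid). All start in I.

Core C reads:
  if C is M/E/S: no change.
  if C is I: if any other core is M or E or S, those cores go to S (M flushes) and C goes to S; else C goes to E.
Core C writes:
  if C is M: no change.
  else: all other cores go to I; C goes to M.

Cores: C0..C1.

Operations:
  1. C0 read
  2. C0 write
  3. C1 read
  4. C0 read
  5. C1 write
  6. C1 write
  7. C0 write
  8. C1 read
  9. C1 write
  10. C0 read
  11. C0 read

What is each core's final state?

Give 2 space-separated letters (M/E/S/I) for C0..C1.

Op 1: C0 read [C0 read from I: no other sharers -> C0=E (exclusive)] -> [E,I]
Op 2: C0 write [C0 write: invalidate none -> C0=M] -> [M,I]
Op 3: C1 read [C1 read from I: others=['C0=M'] -> C1=S, others downsized to S] -> [S,S]
Op 4: C0 read [C0 read: already in S, no change] -> [S,S]
Op 5: C1 write [C1 write: invalidate ['C0=S'] -> C1=M] -> [I,M]
Op 6: C1 write [C1 write: already M (modified), no change] -> [I,M]
Op 7: C0 write [C0 write: invalidate ['C1=M'] -> C0=M] -> [M,I]
Op 8: C1 read [C1 read from I: others=['C0=M'] -> C1=S, others downsized to S] -> [S,S]
Op 9: C1 write [C1 write: invalidate ['C0=S'] -> C1=M] -> [I,M]
Op 10: C0 read [C0 read from I: others=['C1=M'] -> C0=S, others downsized to S] -> [S,S]
Op 11: C0 read [C0 read: already in S, no change] -> [S,S]

Answer: S S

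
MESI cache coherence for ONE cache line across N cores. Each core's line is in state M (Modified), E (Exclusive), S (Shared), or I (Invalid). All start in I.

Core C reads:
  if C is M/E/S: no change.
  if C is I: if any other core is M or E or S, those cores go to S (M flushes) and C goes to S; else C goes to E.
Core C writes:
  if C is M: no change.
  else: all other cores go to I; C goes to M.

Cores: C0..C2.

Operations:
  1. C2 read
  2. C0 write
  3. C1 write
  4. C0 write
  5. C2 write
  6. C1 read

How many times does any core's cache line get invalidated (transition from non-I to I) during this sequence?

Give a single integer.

Op 1: C2 read [C2 read from I: no other sharers -> C2=E (exclusive)] -> [I,I,E] (invalidations this op: 0; running total: 0)
Op 2: C0 write [C0 write: invalidate ['C2=E'] -> C0=M] -> [M,I,I] (invalidations this op: 1; running total: 1)
Op 3: C1 write [C1 write: invalidate ['C0=M'] -> C1=M] -> [I,M,I] (invalidations this op: 1; running total: 2)
Op 4: C0 write [C0 write: invalidate ['C1=M'] -> C0=M] -> [M,I,I] (invalidations this op: 1; running total: 3)
Op 5: C2 write [C2 write: invalidate ['C0=M'] -> C2=M] -> [I,I,M] (invalidations this op: 1; running total: 4)
Op 6: C1 read [C1 read from I: others=['C2=M'] -> C1=S, others downsized to S] -> [I,S,S] (invalidations this op: 0; running total: 4)

Answer: 4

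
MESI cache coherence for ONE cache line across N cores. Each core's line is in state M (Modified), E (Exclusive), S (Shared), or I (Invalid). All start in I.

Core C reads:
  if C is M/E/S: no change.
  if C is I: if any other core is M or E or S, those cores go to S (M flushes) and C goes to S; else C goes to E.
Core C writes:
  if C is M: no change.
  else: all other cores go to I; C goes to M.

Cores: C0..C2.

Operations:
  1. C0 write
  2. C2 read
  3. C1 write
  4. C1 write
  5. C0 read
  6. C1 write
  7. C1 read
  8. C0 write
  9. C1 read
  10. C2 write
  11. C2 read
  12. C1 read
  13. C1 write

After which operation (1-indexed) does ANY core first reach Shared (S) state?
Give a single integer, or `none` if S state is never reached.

Answer: 2

Derivation:
Op 1: C0 write [C0 write: invalidate none -> C0=M] -> [M,I,I]
Op 2: C2 read [C2 read from I: others=['C0=M'] -> C2=S, others downsized to S] -> [S,I,S]
  -> First S state at op 2; remaining ops need not be traced.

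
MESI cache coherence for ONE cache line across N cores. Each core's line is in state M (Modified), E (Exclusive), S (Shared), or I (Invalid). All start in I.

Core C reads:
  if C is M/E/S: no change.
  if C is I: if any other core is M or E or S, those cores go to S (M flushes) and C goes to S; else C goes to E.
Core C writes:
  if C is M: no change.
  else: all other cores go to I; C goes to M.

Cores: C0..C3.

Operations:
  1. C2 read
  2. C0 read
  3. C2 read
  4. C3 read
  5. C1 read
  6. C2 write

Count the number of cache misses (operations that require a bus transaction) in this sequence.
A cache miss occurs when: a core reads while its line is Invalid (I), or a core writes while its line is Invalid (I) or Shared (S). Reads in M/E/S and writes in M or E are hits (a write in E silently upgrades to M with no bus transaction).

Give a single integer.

Op 1: C2 read [C2 read from I: no other sharers -> C2=E (exclusive)] -> [I,I,E,I] [MISS #1: read from I]
Op 2: C0 read [C0 read from I: others=['C2=E'] -> C0=S, others downsized to S] -> [S,I,S,I] [MISS #2: read from I]
Op 3: C2 read [C2 read: already in S, no change] -> [S,I,S,I] [hit: read from S]
Op 4: C3 read [C3 read from I: others=['C0=S', 'C2=S'] -> C3=S, others downsized to S] -> [S,I,S,S] [MISS #3: read from I]
Op 5: C1 read [C1 read from I: others=['C0=S', 'C2=S', 'C3=S'] -> C1=S, others downsized to S] -> [S,S,S,S] [MISS #4: read from I]
Op 6: C2 write [C2 write: invalidate ['C0=S', 'C1=S', 'C3=S'] -> C2=M] -> [I,I,M,I] [MISS #5: write from S]

Answer: 5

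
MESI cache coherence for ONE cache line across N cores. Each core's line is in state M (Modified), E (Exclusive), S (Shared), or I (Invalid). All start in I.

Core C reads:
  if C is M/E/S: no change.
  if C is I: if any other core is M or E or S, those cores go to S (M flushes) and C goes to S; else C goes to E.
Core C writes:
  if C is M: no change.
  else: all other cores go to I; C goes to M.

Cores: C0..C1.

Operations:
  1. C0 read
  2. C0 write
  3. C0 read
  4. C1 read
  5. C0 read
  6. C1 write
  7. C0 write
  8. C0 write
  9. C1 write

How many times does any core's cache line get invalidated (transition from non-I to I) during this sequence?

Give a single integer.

Answer: 3

Derivation:
Op 1: C0 read [C0 read from I: no other sharers -> C0=E (exclusive)] -> [E,I] (invalidations this op: 0; running total: 0)
Op 2: C0 write [C0 write: invalidate none -> C0=M] -> [M,I] (invalidations this op: 0; running total: 0)
Op 3: C0 read [C0 read: already in M, no change] -> [M,I] (invalidations this op: 0; running total: 0)
Op 4: C1 read [C1 read from I: others=['C0=M'] -> C1=S, others downsized to S] -> [S,S] (invalidations this op: 0; running total: 0)
Op 5: C0 read [C0 read: already in S, no change] -> [S,S] (invalidations this op: 0; running total: 0)
Op 6: C1 write [C1 write: invalidate ['C0=S'] -> C1=M] -> [I,M] (invalidations this op: 1; running total: 1)
Op 7: C0 write [C0 write: invalidate ['C1=M'] -> C0=M] -> [M,I] (invalidations this op: 1; running total: 2)
Op 8: C0 write [C0 write: already M (modified), no change] -> [M,I] (invalidations this op: 0; running total: 2)
Op 9: C1 write [C1 write: invalidate ['C0=M'] -> C1=M] -> [I,M] (invalidations this op: 1; running total: 3)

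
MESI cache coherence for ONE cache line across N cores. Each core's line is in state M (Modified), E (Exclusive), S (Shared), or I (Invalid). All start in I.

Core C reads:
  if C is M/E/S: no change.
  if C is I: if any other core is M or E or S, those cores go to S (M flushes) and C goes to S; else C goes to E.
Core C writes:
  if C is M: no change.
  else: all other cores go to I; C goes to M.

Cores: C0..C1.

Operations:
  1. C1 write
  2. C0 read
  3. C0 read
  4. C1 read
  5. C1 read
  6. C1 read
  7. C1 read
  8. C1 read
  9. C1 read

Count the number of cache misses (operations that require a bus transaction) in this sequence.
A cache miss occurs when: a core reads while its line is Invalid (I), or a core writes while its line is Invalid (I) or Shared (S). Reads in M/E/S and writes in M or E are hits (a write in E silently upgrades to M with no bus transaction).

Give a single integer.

Op 1: C1 write [C1 write: invalidate none -> C1=M] -> [I,M] [MISS #1: write from I]
Op 2: C0 read [C0 read from I: others=['C1=M'] -> C0=S, others downsized to S] -> [S,S] [MISS #2: read from I]
Op 3: C0 read [C0 read: already in S, no change] -> [S,S] [hit: read from S]
Op 4: C1 read [C1 read: already in S, no change] -> [S,S] [hit: read from S]
Op 5: C1 read [C1 read: already in S, no change] -> [S,S] [hit: read from S]
Op 6: C1 read [C1 read: already in S, no change] -> [S,S] [hit: read from S]
Op 7: C1 read [C1 read: already in S, no change] -> [S,S] [hit: read from S]
Op 8: C1 read [C1 read: already in S, no change] -> [S,S] [hit: read from S]
Op 9: C1 read [C1 read: already in S, no change] -> [S,S] [hit: read from S]

Answer: 2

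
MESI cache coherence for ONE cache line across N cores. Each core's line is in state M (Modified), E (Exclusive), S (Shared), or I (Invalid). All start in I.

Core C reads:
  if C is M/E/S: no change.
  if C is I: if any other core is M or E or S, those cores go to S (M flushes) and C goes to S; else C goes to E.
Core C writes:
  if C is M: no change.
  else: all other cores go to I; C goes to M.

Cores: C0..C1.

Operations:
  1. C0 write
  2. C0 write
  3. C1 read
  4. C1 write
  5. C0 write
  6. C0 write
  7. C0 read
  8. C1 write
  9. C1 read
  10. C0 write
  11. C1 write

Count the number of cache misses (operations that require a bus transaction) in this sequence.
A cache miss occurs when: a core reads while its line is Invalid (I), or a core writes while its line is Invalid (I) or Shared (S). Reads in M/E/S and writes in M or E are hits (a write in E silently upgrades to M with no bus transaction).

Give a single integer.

Answer: 7

Derivation:
Op 1: C0 write [C0 write: invalidate none -> C0=M] -> [M,I] [MISS #1: write from I]
Op 2: C0 write [C0 write: already M (modified), no change] -> [M,I] [hit: write from M]
Op 3: C1 read [C1 read from I: others=['C0=M'] -> C1=S, others downsized to S] -> [S,S] [MISS #2: read from I]
Op 4: C1 write [C1 write: invalidate ['C0=S'] -> C1=M] -> [I,M] [MISS #3: write from S]
Op 5: C0 write [C0 write: invalidate ['C1=M'] -> C0=M] -> [M,I] [MISS #4: write from I]
Op 6: C0 write [C0 write: already M (modified), no change] -> [M,I] [hit: write from M]
Op 7: C0 read [C0 read: already in M, no change] -> [M,I] [hit: read from M]
Op 8: C1 write [C1 write: invalidate ['C0=M'] -> C1=M] -> [I,M] [MISS #5: write from I]
Op 9: C1 read [C1 read: already in M, no change] -> [I,M] [hit: read from M]
Op 10: C0 write [C0 write: invalidate ['C1=M'] -> C0=M] -> [M,I] [MISS #6: write from I]
Op 11: C1 write [C1 write: invalidate ['C0=M'] -> C1=M] -> [I,M] [MISS #7: write from I]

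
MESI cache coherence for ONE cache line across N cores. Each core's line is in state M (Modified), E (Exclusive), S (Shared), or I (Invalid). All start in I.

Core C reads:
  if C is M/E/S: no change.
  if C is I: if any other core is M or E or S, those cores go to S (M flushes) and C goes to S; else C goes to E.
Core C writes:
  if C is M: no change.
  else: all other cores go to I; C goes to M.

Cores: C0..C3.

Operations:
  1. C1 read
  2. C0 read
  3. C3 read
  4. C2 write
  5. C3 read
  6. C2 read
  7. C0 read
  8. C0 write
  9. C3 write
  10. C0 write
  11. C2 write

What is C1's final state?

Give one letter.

Op 1: C1 read [C1 read from I: no other sharers -> C1=E (exclusive)] -> [I,E,I,I]
Op 2: C0 read [C0 read from I: others=['C1=E'] -> C0=S, others downsized to S] -> [S,S,I,I]
Op 3: C3 read [C3 read from I: others=['C0=S', 'C1=S'] -> C3=S, others downsized to S] -> [S,S,I,S]
Op 4: C2 write [C2 write: invalidate ['C0=S', 'C1=S', 'C3=S'] -> C2=M] -> [I,I,M,I]
Op 5: C3 read [C3 read from I: others=['C2=M'] -> C3=S, others downsized to S] -> [I,I,S,S]
Op 6: C2 read [C2 read: already in S, no change] -> [I,I,S,S]
Op 7: C0 read [C0 read from I: others=['C2=S', 'C3=S'] -> C0=S, others downsized to S] -> [S,I,S,S]
Op 8: C0 write [C0 write: invalidate ['C2=S', 'C3=S'] -> C0=M] -> [M,I,I,I]
Op 9: C3 write [C3 write: invalidate ['C0=M'] -> C3=M] -> [I,I,I,M]
Op 10: C0 write [C0 write: invalidate ['C3=M'] -> C0=M] -> [M,I,I,I]
Op 11: C2 write [C2 write: invalidate ['C0=M'] -> C2=M] -> [I,I,M,I]

Answer: I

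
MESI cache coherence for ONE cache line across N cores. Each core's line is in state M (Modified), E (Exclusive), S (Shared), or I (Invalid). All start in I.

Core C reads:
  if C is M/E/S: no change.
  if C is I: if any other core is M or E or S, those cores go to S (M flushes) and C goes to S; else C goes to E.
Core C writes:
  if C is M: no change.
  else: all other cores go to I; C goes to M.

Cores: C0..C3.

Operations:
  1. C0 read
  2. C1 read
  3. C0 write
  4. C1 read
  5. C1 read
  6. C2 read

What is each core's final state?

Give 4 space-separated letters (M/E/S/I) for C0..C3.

Answer: S S S I

Derivation:
Op 1: C0 read [C0 read from I: no other sharers -> C0=E (exclusive)] -> [E,I,I,I]
Op 2: C1 read [C1 read from I: others=['C0=E'] -> C1=S, others downsized to S] -> [S,S,I,I]
Op 3: C0 write [C0 write: invalidate ['C1=S'] -> C0=M] -> [M,I,I,I]
Op 4: C1 read [C1 read from I: others=['C0=M'] -> C1=S, others downsized to S] -> [S,S,I,I]
Op 5: C1 read [C1 read: already in S, no change] -> [S,S,I,I]
Op 6: C2 read [C2 read from I: others=['C0=S', 'C1=S'] -> C2=S, others downsized to S] -> [S,S,S,I]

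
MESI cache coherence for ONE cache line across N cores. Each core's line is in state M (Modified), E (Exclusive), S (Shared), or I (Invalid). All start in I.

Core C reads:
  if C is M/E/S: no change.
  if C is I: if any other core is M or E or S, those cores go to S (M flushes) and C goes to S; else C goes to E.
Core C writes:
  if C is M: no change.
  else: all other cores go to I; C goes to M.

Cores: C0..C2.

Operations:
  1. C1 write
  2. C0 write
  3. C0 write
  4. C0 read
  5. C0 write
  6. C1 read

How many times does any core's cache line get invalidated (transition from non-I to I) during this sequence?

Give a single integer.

Answer: 1

Derivation:
Op 1: C1 write [C1 write: invalidate none -> C1=M] -> [I,M,I] (invalidations this op: 0; running total: 0)
Op 2: C0 write [C0 write: invalidate ['C1=M'] -> C0=M] -> [M,I,I] (invalidations this op: 1; running total: 1)
Op 3: C0 write [C0 write: already M (modified), no change] -> [M,I,I] (invalidations this op: 0; running total: 1)
Op 4: C0 read [C0 read: already in M, no change] -> [M,I,I] (invalidations this op: 0; running total: 1)
Op 5: C0 write [C0 write: already M (modified), no change] -> [M,I,I] (invalidations this op: 0; running total: 1)
Op 6: C1 read [C1 read from I: others=['C0=M'] -> C1=S, others downsized to S] -> [S,S,I] (invalidations this op: 0; running total: 1)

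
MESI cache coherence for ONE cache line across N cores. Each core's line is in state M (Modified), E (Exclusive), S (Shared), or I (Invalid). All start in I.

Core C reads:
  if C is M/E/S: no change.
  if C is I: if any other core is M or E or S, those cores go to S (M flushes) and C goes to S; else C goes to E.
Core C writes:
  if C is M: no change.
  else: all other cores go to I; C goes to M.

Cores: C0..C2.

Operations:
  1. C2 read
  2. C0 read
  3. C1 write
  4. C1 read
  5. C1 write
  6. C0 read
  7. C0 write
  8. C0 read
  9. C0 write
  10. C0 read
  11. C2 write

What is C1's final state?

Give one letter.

Answer: I

Derivation:
Op 1: C2 read [C2 read from I: no other sharers -> C2=E (exclusive)] -> [I,I,E]
Op 2: C0 read [C0 read from I: others=['C2=E'] -> C0=S, others downsized to S] -> [S,I,S]
Op 3: C1 write [C1 write: invalidate ['C0=S', 'C2=S'] -> C1=M] -> [I,M,I]
Op 4: C1 read [C1 read: already in M, no change] -> [I,M,I]
Op 5: C1 write [C1 write: already M (modified), no change] -> [I,M,I]
Op 6: C0 read [C0 read from I: others=['C1=M'] -> C0=S, others downsized to S] -> [S,S,I]
Op 7: C0 write [C0 write: invalidate ['C1=S'] -> C0=M] -> [M,I,I]
Op 8: C0 read [C0 read: already in M, no change] -> [M,I,I]
Op 9: C0 write [C0 write: already M (modified), no change] -> [M,I,I]
Op 10: C0 read [C0 read: already in M, no change] -> [M,I,I]
Op 11: C2 write [C2 write: invalidate ['C0=M'] -> C2=M] -> [I,I,M]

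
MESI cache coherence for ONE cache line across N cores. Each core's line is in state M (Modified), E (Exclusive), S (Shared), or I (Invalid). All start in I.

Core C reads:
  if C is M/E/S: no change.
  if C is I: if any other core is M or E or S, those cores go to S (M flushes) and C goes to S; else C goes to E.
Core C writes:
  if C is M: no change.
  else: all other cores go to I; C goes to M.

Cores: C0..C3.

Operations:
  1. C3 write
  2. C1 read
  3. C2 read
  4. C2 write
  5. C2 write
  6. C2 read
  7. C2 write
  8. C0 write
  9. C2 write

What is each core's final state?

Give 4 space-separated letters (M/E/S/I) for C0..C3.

Answer: I I M I

Derivation:
Op 1: C3 write [C3 write: invalidate none -> C3=M] -> [I,I,I,M]
Op 2: C1 read [C1 read from I: others=['C3=M'] -> C1=S, others downsized to S] -> [I,S,I,S]
Op 3: C2 read [C2 read from I: others=['C1=S', 'C3=S'] -> C2=S, others downsized to S] -> [I,S,S,S]
Op 4: C2 write [C2 write: invalidate ['C1=S', 'C3=S'] -> C2=M] -> [I,I,M,I]
Op 5: C2 write [C2 write: already M (modified), no change] -> [I,I,M,I]
Op 6: C2 read [C2 read: already in M, no change] -> [I,I,M,I]
Op 7: C2 write [C2 write: already M (modified), no change] -> [I,I,M,I]
Op 8: C0 write [C0 write: invalidate ['C2=M'] -> C0=M] -> [M,I,I,I]
Op 9: C2 write [C2 write: invalidate ['C0=M'] -> C2=M] -> [I,I,M,I]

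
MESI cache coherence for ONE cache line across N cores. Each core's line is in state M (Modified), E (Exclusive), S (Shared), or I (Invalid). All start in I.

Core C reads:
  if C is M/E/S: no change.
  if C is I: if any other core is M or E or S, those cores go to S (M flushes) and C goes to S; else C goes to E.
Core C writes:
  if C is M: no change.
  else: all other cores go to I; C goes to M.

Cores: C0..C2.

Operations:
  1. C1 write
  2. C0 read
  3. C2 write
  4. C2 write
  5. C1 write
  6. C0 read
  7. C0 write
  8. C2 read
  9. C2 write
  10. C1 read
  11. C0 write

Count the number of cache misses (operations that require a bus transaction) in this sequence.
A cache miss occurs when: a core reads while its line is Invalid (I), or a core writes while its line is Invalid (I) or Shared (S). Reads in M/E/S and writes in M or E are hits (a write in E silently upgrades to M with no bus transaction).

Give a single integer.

Op 1: C1 write [C1 write: invalidate none -> C1=M] -> [I,M,I] [MISS #1: write from I]
Op 2: C0 read [C0 read from I: others=['C1=M'] -> C0=S, others downsized to S] -> [S,S,I] [MISS #2: read from I]
Op 3: C2 write [C2 write: invalidate ['C0=S', 'C1=S'] -> C2=M] -> [I,I,M] [MISS #3: write from I]
Op 4: C2 write [C2 write: already M (modified), no change] -> [I,I,M] [hit: write from M]
Op 5: C1 write [C1 write: invalidate ['C2=M'] -> C1=M] -> [I,M,I] [MISS #4: write from I]
Op 6: C0 read [C0 read from I: others=['C1=M'] -> C0=S, others downsized to S] -> [S,S,I] [MISS #5: read from I]
Op 7: C0 write [C0 write: invalidate ['C1=S'] -> C0=M] -> [M,I,I] [MISS #6: write from S]
Op 8: C2 read [C2 read from I: others=['C0=M'] -> C2=S, others downsized to S] -> [S,I,S] [MISS #7: read from I]
Op 9: C2 write [C2 write: invalidate ['C0=S'] -> C2=M] -> [I,I,M] [MISS #8: write from S]
Op 10: C1 read [C1 read from I: others=['C2=M'] -> C1=S, others downsized to S] -> [I,S,S] [MISS #9: read from I]
Op 11: C0 write [C0 write: invalidate ['C1=S', 'C2=S'] -> C0=M] -> [M,I,I] [MISS #10: write from I]

Answer: 10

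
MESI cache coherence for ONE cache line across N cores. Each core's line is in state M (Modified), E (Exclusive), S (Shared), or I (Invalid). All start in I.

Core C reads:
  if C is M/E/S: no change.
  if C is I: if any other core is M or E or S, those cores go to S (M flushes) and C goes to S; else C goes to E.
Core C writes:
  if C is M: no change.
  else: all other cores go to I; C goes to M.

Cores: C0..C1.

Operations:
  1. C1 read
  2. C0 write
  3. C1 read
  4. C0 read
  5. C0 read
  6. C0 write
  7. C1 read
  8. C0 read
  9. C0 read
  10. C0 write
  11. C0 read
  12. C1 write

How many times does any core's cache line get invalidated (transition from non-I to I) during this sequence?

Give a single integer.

Answer: 4

Derivation:
Op 1: C1 read [C1 read from I: no other sharers -> C1=E (exclusive)] -> [I,E] (invalidations this op: 0; running total: 0)
Op 2: C0 write [C0 write: invalidate ['C1=E'] -> C0=M] -> [M,I] (invalidations this op: 1; running total: 1)
Op 3: C1 read [C1 read from I: others=['C0=M'] -> C1=S, others downsized to S] -> [S,S] (invalidations this op: 0; running total: 1)
Op 4: C0 read [C0 read: already in S, no change] -> [S,S] (invalidations this op: 0; running total: 1)
Op 5: C0 read [C0 read: already in S, no change] -> [S,S] (invalidations this op: 0; running total: 1)
Op 6: C0 write [C0 write: invalidate ['C1=S'] -> C0=M] -> [M,I] (invalidations this op: 1; running total: 2)
Op 7: C1 read [C1 read from I: others=['C0=M'] -> C1=S, others downsized to S] -> [S,S] (invalidations this op: 0; running total: 2)
Op 8: C0 read [C0 read: already in S, no change] -> [S,S] (invalidations this op: 0; running total: 2)
Op 9: C0 read [C0 read: already in S, no change] -> [S,S] (invalidations this op: 0; running total: 2)
Op 10: C0 write [C0 write: invalidate ['C1=S'] -> C0=M] -> [M,I] (invalidations this op: 1; running total: 3)
Op 11: C0 read [C0 read: already in M, no change] -> [M,I] (invalidations this op: 0; running total: 3)
Op 12: C1 write [C1 write: invalidate ['C0=M'] -> C1=M] -> [I,M] (invalidations this op: 1; running total: 4)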